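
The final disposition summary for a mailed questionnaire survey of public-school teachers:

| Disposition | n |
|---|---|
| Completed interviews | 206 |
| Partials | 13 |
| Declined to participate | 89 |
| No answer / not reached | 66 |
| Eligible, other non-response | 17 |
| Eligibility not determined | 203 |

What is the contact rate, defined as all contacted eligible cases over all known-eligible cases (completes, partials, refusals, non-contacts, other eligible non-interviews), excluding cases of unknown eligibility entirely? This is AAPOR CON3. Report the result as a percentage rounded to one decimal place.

Numerator → 206 + 13 + 89 + 17 = 325
Denominator → 206 + 13 + 89 + 66 + 17 = 391
CON3 = 325 / 391 = 0.8312

83.1%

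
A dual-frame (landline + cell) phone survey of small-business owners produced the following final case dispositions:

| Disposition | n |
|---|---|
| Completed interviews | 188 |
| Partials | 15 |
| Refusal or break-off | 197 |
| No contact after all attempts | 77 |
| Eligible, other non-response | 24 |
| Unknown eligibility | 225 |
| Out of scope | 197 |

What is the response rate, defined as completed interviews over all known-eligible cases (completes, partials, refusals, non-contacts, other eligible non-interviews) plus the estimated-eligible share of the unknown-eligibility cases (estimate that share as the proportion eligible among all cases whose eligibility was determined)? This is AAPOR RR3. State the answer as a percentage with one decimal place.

Numerator → 188
Eligible (known) → 188 + 15 + 197 + 77 + 24 = 501
e = 501 / (501 + 197) = 501 / 698 = 0.7178
Estimated eligible among unknowns → 0.7178 × 225 = 161.50
Denominator → 501 + 161.50 = 662.50
RR3 = 188 / 662.50 = 0.2838

28.4%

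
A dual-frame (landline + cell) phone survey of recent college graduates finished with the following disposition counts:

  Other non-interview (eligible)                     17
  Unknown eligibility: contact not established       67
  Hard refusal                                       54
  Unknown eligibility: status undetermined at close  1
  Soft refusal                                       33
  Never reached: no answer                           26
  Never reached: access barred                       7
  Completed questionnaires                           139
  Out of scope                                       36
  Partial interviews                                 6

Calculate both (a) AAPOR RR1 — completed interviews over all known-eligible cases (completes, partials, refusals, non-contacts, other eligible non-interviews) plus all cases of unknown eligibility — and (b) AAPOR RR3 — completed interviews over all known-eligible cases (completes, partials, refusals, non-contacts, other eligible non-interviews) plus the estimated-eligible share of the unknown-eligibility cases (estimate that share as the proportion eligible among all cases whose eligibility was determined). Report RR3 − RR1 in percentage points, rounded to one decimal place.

Refused = 54 + 33 = 87
Non-contacts = 26 + 7 = 33
Undetermined eligibility = 67 + 1 = 68
Top = 139
Denominator = 139 + 6 + 87 + 33 + 17 + 68 = 350
RR1 = 139 / 350 = 0.3971
Determined eligible = 139 + 6 + 87 + 33 + 17 = 282
e = 282 / (282 + 36) = 282 / 318 = 0.8868
e × U = 0.8868 × 68 = 60.30
Denominator = 282 + 60.30 = 342.30
RR3 = 139 / 342.30 = 0.4061
Difference = 40.61 − 39.71 = 0.90 percentage points

0.9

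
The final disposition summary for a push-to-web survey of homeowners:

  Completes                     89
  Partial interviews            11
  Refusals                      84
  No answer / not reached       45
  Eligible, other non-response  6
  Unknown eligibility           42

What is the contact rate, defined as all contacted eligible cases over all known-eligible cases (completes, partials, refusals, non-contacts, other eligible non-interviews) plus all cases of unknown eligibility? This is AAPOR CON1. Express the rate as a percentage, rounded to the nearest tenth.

Top: 89 + 11 + 84 + 6 = 190
Base: 89 + 11 + 84 + 45 + 6 + 42 = 277
CON1 = 190 / 277 = 0.6859

68.6%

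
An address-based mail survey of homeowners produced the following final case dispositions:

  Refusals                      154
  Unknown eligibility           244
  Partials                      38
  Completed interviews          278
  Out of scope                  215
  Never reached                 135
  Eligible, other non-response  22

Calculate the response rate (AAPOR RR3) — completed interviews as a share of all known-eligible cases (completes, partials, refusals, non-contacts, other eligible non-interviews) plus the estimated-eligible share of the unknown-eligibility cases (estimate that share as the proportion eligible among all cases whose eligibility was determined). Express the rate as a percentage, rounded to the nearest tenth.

34.4%

Top = 278
Determined eligible = 278 + 38 + 154 + 135 + 22 = 627
e = 627 / (627 + 215) = 627 / 842 = 0.7447
Estimated eligible among unknowns = 0.7447 × 244 = 181.71
Denominator = 627 + 181.71 = 808.71
RR3 = 278 / 808.71 = 0.3438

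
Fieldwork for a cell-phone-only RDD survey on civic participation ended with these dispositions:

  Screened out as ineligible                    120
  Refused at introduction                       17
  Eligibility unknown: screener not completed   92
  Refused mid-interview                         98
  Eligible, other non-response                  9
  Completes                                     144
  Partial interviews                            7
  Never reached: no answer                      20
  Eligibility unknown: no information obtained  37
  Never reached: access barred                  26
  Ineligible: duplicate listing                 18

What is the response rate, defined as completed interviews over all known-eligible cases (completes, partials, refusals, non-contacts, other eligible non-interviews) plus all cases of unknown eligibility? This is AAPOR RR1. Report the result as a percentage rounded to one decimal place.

32.0%

Refusals = 17 + 98 = 115
Non-contacts = 20 + 26 = 46
Eligibility not determined = 92 + 37 = 129
Ineligible = 120 + 18 = 138
Numerator = 144
Denom = 144 + 7 + 115 + 46 + 9 + 129 = 450
RR1 = 144 / 450 = 0.3200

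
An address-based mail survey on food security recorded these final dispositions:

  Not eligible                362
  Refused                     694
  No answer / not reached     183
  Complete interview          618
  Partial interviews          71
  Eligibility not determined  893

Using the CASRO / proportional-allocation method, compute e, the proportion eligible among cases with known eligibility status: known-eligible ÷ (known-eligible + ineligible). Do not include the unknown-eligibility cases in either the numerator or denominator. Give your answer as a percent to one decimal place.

81.2%

Determined eligible → 618 + 71 + 694 + 183 = 1566
e = 1566 / (1566 + 362) = 1566 / 1928 = 0.8122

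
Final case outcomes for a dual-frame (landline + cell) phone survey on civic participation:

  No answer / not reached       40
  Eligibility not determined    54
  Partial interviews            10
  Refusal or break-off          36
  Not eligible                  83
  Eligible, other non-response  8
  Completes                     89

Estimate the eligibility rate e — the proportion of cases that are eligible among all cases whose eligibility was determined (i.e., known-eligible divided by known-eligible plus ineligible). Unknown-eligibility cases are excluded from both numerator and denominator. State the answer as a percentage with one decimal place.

68.8%

Known eligible: 89 + 10 + 36 + 40 + 8 = 183
e = 183 / (183 + 83) = 183 / 266 = 0.6880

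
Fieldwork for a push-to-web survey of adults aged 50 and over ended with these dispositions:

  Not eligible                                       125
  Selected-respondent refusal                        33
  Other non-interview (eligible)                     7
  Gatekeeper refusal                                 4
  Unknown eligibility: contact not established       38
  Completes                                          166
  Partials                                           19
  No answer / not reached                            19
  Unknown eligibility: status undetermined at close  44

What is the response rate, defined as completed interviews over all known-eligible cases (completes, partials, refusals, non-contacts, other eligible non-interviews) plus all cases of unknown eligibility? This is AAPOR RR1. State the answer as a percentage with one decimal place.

50.3%

Refusals = 4 + 33 = 37
Unknown if eligible = 38 + 44 = 82
Numerator: 166
Denominator: 166 + 19 + 37 + 19 + 7 + 82 = 330
RR1 = 166 / 330 = 0.5030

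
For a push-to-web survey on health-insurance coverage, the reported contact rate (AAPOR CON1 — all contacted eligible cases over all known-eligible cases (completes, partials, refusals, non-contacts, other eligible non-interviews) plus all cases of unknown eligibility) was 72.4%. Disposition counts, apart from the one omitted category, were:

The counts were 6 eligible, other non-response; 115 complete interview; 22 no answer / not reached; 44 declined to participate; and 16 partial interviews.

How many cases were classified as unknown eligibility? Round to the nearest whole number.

Num: 115 + 16 + 44 + 6 = 181
CON1 = 181 / D = 0.724
D = 181 / 0.724 = 250.0
Rest of base = 203
unknown eligibility = 250.0 − 203 ≈ 47

47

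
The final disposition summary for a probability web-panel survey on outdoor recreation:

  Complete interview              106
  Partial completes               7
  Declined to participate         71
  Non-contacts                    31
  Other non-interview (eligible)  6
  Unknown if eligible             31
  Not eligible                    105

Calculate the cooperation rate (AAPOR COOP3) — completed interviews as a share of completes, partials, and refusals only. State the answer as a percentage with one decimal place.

Numerator = 106
Denom = 106 + 7 + 71 = 184
COOP3 = 106 / 184 = 0.5761

57.6%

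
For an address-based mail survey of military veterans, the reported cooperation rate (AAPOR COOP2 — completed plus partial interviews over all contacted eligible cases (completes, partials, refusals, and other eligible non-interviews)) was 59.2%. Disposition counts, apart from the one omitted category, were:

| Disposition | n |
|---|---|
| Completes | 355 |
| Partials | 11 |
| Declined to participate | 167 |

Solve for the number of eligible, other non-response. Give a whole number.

Numerator: 355 + 11 = 366
COOP2 = 366 / D = 0.592
D = 366 / 0.592 = 618.2
Remaining denominator categories sum to 533
eligible, other non-response = 618.2 − 533 ≈ 85

85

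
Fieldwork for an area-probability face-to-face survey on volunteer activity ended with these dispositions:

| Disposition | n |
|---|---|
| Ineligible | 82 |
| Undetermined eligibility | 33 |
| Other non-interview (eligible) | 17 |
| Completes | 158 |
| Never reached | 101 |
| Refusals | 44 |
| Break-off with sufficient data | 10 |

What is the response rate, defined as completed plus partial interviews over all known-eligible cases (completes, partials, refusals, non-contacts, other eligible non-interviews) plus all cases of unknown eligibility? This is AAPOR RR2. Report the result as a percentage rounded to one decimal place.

Numerator → 158 + 10 = 168
Base → 158 + 10 + 44 + 101 + 17 + 33 = 363
RR2 = 168 / 363 = 0.4628

46.3%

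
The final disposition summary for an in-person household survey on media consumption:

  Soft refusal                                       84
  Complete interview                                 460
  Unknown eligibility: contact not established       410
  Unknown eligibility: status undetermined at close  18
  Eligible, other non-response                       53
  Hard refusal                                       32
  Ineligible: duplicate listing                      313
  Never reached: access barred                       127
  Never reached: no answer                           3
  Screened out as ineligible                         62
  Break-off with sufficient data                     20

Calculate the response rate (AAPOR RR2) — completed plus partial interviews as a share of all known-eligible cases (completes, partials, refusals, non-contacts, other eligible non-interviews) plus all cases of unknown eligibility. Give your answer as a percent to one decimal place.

Refusals = 32 + 84 = 116
No answer / not reached = 3 + 127 = 130
Unknown if eligible = 410 + 18 = 428
Ineligible = 62 + 313 = 375
Top → 460 + 20 = 480
Base → 460 + 20 + 116 + 130 + 53 + 428 = 1207
RR2 = 480 / 1207 = 0.3977

39.8%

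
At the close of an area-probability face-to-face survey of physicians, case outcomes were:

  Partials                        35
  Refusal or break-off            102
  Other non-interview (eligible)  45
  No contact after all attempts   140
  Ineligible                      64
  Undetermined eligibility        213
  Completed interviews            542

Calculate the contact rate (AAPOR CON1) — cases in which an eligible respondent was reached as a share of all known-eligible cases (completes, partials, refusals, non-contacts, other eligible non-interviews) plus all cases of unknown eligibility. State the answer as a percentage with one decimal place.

Num = 542 + 35 + 102 + 45 = 724
Denominator = 542 + 35 + 102 + 140 + 45 + 213 = 1077
CON1 = 724 / 1077 = 0.6722

67.2%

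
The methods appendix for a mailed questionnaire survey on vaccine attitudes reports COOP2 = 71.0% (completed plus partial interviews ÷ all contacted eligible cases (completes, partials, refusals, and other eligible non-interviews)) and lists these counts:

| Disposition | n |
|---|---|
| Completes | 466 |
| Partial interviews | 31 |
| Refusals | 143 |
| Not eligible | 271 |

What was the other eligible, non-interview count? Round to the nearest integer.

60

Numerator: 466 + 31 = 497
COOP2 = 497 / D = 0.710
D = 497 / 0.710 = 700.0
Other denominator terms total 640
other eligible, non-interview = 700.0 − 640 ≈ 60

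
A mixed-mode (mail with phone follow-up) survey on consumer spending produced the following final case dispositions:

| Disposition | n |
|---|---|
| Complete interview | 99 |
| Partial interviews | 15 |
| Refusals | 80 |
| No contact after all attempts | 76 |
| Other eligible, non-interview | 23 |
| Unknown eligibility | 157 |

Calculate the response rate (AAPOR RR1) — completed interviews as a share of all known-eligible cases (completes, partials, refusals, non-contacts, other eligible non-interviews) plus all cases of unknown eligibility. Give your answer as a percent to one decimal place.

Top → 99
Base → 99 + 15 + 80 + 76 + 23 + 157 = 450
RR1 = 99 / 450 = 0.2200

22.0%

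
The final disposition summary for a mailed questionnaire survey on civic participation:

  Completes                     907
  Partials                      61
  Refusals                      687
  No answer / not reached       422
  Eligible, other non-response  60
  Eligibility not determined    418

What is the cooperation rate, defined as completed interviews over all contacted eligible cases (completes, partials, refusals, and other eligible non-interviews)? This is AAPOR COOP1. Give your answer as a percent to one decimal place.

Numerator → 907
Denominator → 907 + 61 + 687 + 60 = 1715
COOP1 = 907 / 1715 = 0.5289

52.9%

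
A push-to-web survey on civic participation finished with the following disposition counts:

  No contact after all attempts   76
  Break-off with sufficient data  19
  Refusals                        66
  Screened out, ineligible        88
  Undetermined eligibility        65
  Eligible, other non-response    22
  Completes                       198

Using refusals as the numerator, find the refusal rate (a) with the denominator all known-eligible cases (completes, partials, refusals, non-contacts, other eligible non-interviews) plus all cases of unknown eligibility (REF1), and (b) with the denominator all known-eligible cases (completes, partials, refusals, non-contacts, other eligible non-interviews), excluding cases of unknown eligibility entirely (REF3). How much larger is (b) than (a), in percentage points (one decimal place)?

2.5

Numerator: 66
Base: 198 + 19 + 66 + 76 + 22 + 65 = 446
REF1 = 66 / 446 = 0.1480
Base: 198 + 19 + 66 + 76 + 22 = 381
REF3 = 66 / 381 = 0.1732
Difference = 17.32 − 14.80 = 2.52 percentage points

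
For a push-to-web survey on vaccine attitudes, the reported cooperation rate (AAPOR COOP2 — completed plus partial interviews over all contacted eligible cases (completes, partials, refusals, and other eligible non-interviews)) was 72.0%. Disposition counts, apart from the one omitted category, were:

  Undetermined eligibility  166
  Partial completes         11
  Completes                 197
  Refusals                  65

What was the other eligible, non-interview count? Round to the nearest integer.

16

Num = 197 + 11 = 208
COOP2 = 208 / D = 0.720
D = 208 / 0.720 = 288.9
Other denominator terms total 273
other eligible, non-interview = 288.9 − 273 ≈ 16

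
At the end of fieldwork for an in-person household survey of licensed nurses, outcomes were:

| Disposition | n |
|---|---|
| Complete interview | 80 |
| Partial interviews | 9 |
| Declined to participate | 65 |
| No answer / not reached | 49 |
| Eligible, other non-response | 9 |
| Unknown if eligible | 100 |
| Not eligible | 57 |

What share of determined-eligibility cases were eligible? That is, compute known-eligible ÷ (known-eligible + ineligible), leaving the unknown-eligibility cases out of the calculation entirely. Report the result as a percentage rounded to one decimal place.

78.8%

Known eligible → 80 + 9 + 65 + 49 + 9 = 212
e = 212 / (212 + 57) = 212 / 269 = 0.7881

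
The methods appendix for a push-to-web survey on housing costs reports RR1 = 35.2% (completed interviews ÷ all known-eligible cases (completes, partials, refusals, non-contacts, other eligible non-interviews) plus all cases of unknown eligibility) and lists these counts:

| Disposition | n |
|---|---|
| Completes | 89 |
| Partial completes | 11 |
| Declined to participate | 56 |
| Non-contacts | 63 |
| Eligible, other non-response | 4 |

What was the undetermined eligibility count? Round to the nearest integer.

RR1 = 89 / D = 0.352
D = 89 / 0.352 = 252.8
Rest of base = 223
undetermined eligibility = 252.8 − 223 ≈ 30

30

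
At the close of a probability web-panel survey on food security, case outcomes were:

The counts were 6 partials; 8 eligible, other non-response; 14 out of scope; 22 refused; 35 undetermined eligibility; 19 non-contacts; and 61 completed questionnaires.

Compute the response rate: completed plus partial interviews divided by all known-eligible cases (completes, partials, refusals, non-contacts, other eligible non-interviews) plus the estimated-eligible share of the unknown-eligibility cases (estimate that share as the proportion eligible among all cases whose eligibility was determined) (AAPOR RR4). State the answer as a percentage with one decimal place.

Numerator: 61 + 6 = 67
Eligible (known): 61 + 6 + 22 + 19 + 8 = 116
e = 116 / (116 + 14) = 116 / 130 = 0.8923
Eligible share of unknowns: 0.8923 × 35 = 31.23
Denom: 116 + 31.23 = 147.23
RR4 = 67 / 147.23 = 0.4551

45.5%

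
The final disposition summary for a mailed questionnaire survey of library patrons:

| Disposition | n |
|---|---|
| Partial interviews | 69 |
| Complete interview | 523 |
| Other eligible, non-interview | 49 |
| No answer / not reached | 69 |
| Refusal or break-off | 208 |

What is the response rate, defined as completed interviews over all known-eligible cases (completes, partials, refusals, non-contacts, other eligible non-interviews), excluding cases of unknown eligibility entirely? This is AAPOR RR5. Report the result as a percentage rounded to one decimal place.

57.0%

Top: 523
Denom: 523 + 69 + 208 + 69 + 49 = 918
RR5 = 523 / 918 = 0.5697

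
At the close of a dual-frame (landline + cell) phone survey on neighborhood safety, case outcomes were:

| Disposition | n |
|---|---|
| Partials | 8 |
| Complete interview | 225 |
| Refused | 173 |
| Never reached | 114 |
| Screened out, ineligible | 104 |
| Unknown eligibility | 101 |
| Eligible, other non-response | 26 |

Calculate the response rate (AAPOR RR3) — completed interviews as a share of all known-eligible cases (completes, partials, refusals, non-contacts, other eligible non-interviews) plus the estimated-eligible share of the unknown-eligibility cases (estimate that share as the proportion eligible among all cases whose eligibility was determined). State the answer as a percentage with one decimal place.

Top = 225
Eligible (known) = 225 + 8 + 173 + 114 + 26 = 546
e = 546 / (546 + 104) = 546 / 650 = 0.8400
Estimated eligible among unknowns = 0.8400 × 101 = 84.84
Base = 546 + 84.84 = 630.84
RR3 = 225 / 630.84 = 0.3567

35.7%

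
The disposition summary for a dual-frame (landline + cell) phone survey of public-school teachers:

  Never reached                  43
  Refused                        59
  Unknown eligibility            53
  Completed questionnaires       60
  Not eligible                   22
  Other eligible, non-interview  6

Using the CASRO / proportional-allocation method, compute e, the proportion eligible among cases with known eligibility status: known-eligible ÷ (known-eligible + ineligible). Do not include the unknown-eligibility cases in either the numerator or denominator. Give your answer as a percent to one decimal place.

88.4%

Determined eligible: 60 + 59 + 43 + 6 = 168
e = 168 / (168 + 22) = 168 / 190 = 0.8842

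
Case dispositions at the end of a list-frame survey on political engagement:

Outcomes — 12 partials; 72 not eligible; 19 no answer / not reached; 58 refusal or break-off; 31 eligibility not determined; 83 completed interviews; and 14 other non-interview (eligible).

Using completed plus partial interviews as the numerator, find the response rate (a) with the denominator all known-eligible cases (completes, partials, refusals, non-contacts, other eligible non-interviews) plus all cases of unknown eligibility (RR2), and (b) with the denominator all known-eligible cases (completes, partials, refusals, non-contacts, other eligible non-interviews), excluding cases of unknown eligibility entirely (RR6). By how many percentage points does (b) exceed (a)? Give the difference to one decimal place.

Numerator: 83 + 12 = 95
Denom: 83 + 12 + 58 + 19 + 14 + 31 = 217
RR2 = 95 / 217 = 0.4378
Denom: 83 + 12 + 58 + 19 + 14 = 186
RR6 = 95 / 186 = 0.5108
Difference = 51.08 − 43.78 = 7.30 percentage points

7.3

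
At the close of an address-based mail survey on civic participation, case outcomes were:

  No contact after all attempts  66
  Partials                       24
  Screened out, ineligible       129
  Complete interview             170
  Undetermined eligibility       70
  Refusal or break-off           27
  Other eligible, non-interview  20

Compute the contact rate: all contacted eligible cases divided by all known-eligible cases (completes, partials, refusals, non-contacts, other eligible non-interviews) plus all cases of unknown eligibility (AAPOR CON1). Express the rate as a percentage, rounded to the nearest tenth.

Num: 170 + 24 + 27 + 20 = 241
Denominator: 170 + 24 + 27 + 66 + 20 + 70 = 377
CON1 = 241 / 377 = 0.6393

63.9%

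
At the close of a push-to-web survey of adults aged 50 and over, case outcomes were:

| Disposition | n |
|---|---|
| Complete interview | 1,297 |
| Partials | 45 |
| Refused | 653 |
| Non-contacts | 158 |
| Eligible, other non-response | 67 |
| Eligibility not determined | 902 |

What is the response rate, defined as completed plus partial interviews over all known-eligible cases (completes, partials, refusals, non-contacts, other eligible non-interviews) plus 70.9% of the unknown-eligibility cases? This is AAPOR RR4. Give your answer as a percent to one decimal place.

Num → 1297 + 45 = 1342
Known eligible → 1297 + 45 + 653 + 158 + 67 = 2220
Eligible share of unknowns → 0.7090 × 902 = 639.52
Denominator → 2220 + 639.52 = 2859.52
RR4 = 1342 / 2859.52 = 0.4693

46.9%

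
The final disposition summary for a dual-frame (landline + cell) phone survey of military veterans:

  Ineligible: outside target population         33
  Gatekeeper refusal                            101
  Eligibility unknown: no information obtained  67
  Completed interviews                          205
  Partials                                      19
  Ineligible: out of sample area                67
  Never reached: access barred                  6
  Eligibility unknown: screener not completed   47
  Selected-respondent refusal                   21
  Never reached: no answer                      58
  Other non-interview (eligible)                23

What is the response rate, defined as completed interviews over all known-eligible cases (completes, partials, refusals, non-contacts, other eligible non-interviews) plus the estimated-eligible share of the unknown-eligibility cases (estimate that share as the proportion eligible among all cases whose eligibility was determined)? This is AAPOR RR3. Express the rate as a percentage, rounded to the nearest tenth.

39.0%

Refused = 101 + 21 = 122
No contact after all attempts = 58 + 6 = 64
Undetermined eligibility = 47 + 67 = 114
Ineligible = 33 + 67 = 100
Top → 205
Determined eligible → 205 + 19 + 122 + 64 + 23 = 433
e = 433 / (433 + 100) = 433 / 533 = 0.8124
Eligible share of unknowns → 0.8124 × 114 = 92.61
Denominator → 433 + 92.61 = 525.61
RR3 = 205 / 525.61 = 0.3900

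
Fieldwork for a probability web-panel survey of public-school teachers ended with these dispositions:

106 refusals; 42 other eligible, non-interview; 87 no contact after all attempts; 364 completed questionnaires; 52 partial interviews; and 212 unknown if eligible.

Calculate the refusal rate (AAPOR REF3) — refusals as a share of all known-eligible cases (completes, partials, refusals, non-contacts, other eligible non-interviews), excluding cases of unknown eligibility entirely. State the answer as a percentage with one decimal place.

Top: 106
Base: 364 + 52 + 106 + 87 + 42 = 651
REF3 = 106 / 651 = 0.1628

16.3%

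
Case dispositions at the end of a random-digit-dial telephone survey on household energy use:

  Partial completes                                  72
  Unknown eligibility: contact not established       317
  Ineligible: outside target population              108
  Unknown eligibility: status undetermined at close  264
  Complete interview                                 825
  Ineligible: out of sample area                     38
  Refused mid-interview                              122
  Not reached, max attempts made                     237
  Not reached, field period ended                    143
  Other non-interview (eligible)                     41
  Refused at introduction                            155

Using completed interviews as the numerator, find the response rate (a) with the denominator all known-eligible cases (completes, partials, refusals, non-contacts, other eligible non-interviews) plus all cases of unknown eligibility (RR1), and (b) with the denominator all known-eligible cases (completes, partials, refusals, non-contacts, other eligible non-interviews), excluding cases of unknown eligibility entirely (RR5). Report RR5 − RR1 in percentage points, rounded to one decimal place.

13.8

Refusal or break-off = 155 + 122 = 277
No contact after all attempts = 143 + 237 = 380
Undetermined eligibility = 317 + 264 = 581
Not eligible = 108 + 38 = 146
Num: 825
Base: 825 + 72 + 277 + 380 + 41 + 581 = 2176
RR1 = 825 / 2176 = 0.3791
Base: 825 + 72 + 277 + 380 + 41 = 1595
RR5 = 825 / 1595 = 0.5172
Difference = 51.72 − 37.91 = 13.81 percentage points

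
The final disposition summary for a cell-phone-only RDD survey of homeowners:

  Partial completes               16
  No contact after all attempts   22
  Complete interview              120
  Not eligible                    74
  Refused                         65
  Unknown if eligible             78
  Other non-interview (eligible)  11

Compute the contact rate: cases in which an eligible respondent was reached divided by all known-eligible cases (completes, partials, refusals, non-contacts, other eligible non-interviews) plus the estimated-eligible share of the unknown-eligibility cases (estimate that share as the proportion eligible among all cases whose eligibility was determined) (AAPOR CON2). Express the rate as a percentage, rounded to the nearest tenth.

Top: 120 + 16 + 65 + 11 = 212
Eligible (known): 120 + 16 + 65 + 22 + 11 = 234
e = 234 / (234 + 74) = 234 / 308 = 0.7597
e × U: 0.7597 × 78 = 59.26
Denom: 234 + 59.26 = 293.26
CON2 = 212 / 293.26 = 0.7229

72.3%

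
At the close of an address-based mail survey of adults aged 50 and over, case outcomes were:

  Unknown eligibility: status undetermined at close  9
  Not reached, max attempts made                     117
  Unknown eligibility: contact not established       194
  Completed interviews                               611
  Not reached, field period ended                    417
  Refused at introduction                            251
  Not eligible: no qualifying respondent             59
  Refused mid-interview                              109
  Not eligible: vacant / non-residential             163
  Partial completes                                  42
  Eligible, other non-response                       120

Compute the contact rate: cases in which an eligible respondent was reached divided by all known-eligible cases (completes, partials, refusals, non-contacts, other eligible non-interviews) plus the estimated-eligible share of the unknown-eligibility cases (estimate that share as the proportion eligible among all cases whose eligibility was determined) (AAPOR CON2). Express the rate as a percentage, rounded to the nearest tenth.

61.4%

Refusal or break-off = 251 + 109 = 360
No contact after all attempts = 417 + 117 = 534
Undetermined eligibility = 194 + 9 = 203
Screened out, ineligible = 59 + 163 = 222
Num = 611 + 42 + 360 + 120 = 1133
Determined eligible = 611 + 42 + 360 + 534 + 120 = 1667
e = 1667 / (1667 + 222) = 1667 / 1889 = 0.8825
Estimated eligible among unknowns = 0.8825 × 203 = 179.15
Denom = 1667 + 179.15 = 1846.15
CON2 = 1133 / 1846.15 = 0.6137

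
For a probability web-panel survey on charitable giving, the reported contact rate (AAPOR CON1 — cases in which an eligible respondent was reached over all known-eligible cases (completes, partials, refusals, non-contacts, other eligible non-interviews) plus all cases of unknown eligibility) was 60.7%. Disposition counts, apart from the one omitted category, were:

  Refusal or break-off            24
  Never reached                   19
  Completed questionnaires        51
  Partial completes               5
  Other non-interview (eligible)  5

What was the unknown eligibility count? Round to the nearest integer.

36

Num = 51 + 5 + 24 + 5 = 85
CON1 = 85 / D = 0.607
D = 85 / 0.607 = 140.0
Remaining denominator categories sum to 104
unknown eligibility = 140.0 − 104 ≈ 36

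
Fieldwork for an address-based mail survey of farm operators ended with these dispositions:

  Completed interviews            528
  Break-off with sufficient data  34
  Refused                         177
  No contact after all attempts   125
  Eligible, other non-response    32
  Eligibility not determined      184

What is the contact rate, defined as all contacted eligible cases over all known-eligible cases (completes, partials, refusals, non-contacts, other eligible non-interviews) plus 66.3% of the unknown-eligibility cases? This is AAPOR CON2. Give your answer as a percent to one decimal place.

75.7%

Top → 528 + 34 + 177 + 32 = 771
Eligible (known) → 528 + 34 + 177 + 125 + 32 = 896
e × U → 0.6630 × 184 = 121.99
Base → 896 + 121.99 = 1017.99
CON2 = 771 / 1017.99 = 0.7574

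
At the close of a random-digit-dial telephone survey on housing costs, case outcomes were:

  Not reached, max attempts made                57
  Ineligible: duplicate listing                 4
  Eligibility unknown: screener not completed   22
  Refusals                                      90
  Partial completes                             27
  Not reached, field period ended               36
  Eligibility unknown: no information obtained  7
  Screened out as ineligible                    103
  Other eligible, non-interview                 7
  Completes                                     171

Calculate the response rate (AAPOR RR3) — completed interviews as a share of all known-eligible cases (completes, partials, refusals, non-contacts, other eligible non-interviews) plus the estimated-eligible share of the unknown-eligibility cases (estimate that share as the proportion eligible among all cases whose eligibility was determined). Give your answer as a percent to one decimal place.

41.6%

No answer / not reached = 36 + 57 = 93
Unknown if eligible = 22 + 7 = 29
Screened out, ineligible = 103 + 4 = 107
Top = 171
Determined eligible = 171 + 27 + 90 + 93 + 7 = 388
e = 388 / (388 + 107) = 388 / 495 = 0.7838
Estimated eligible among unknowns = 0.7838 × 29 = 22.73
Denominator = 388 + 22.73 = 410.73
RR3 = 171 / 410.73 = 0.4163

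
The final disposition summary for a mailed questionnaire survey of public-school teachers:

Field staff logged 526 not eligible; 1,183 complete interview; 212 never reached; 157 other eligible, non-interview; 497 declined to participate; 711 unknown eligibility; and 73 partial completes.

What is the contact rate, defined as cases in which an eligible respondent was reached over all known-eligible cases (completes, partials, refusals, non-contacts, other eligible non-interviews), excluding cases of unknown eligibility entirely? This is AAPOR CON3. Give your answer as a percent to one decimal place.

Numerator → 1183 + 73 + 497 + 157 = 1910
Denominator → 1183 + 73 + 497 + 212 + 157 = 2122
CON3 = 1910 / 2122 = 0.9001

90.0%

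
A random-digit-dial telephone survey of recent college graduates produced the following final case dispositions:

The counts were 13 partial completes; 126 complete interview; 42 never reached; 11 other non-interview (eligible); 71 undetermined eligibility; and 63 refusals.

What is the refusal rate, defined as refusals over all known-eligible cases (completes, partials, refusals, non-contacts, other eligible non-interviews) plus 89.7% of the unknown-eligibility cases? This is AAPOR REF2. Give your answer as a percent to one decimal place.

Numerator → 63
Known eligible → 126 + 13 + 63 + 42 + 11 = 255
Estimated eligible among unknowns → 0.8970 × 71 = 63.69
Denom → 255 + 63.69 = 318.69
REF2 = 63 / 318.69 = 0.1977

19.8%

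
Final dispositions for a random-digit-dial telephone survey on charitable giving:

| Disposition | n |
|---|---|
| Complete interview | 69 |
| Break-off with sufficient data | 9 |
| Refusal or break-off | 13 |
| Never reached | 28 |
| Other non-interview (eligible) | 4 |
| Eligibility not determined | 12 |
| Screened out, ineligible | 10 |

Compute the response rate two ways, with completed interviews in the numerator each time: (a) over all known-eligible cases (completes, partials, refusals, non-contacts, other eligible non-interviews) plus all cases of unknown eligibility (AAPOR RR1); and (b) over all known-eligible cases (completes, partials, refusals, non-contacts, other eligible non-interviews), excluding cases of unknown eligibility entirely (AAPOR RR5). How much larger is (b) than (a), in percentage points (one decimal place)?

5.0

Top = 69
Denominator = 69 + 9 + 13 + 28 + 4 + 12 = 135
RR1 = 69 / 135 = 0.5111
Denominator = 69 + 9 + 13 + 28 + 4 = 123
RR5 = 69 / 123 = 0.5610
Difference = 56.10 − 51.11 = 4.99 percentage points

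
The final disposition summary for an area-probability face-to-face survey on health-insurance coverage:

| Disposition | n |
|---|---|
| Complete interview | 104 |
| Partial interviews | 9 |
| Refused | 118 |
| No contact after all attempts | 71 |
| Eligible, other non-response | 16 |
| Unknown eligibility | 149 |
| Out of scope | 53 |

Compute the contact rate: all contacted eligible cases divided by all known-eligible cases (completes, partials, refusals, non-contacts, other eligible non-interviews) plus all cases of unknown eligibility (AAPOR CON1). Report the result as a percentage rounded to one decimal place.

52.9%

Top: 104 + 9 + 118 + 16 = 247
Base: 104 + 9 + 118 + 71 + 16 + 149 = 467
CON1 = 247 / 467 = 0.5289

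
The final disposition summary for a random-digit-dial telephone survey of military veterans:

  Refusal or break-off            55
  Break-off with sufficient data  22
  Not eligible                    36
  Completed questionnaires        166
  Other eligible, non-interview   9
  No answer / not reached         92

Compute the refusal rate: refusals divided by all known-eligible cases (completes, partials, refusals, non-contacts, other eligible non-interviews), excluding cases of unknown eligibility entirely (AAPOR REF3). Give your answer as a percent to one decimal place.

Num: 55
Denom: 166 + 22 + 55 + 92 + 9 = 344
REF3 = 55 / 344 = 0.1599

16.0%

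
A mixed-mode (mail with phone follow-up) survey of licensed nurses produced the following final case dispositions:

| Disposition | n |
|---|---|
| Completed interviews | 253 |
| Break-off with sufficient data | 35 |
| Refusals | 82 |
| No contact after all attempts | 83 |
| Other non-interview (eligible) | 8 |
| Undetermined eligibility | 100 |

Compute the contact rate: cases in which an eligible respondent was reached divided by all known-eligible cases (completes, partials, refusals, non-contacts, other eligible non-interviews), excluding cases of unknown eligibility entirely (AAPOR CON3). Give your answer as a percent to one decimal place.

82.0%

Num = 253 + 35 + 82 + 8 = 378
Denominator = 253 + 35 + 82 + 83 + 8 = 461
CON3 = 378 / 461 = 0.8200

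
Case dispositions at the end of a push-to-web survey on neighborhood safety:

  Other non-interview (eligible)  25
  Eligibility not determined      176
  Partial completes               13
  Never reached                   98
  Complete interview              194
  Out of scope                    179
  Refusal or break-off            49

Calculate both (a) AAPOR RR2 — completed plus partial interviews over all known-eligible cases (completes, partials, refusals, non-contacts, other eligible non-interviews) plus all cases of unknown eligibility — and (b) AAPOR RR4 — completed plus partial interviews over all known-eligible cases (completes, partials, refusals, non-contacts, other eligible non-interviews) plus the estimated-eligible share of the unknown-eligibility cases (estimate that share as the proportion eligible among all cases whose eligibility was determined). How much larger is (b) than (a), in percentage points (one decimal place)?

4.2

Num = 194 + 13 = 207
Denominator = 194 + 13 + 49 + 98 + 25 + 176 = 555
RR2 = 207 / 555 = 0.3730
Determined eligible = 194 + 13 + 49 + 98 + 25 = 379
e = 379 / (379 + 179) = 379 / 558 = 0.6792
Eligible share of unknowns = 0.6792 × 176 = 119.54
Denominator = 379 + 119.54 = 498.54
RR4 = 207 / 498.54 = 0.4152
Difference = 41.52 − 37.30 = 4.22 percentage points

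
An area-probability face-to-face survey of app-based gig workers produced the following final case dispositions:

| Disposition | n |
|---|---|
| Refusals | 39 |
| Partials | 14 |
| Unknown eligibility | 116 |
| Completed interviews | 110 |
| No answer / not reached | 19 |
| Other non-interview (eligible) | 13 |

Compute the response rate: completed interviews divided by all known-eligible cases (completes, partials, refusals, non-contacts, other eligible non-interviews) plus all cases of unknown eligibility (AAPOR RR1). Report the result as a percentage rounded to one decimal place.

Top = 110
Base = 110 + 14 + 39 + 19 + 13 + 116 = 311
RR1 = 110 / 311 = 0.3537

35.4%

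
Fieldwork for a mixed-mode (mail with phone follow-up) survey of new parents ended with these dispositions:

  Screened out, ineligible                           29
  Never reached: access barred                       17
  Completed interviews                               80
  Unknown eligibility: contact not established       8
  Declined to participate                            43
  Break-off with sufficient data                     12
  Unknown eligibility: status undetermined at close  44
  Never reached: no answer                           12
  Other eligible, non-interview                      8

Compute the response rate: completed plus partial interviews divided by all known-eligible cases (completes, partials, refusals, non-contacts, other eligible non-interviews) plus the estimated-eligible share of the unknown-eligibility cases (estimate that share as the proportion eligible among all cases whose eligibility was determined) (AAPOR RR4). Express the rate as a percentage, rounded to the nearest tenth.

42.5%

Never reached = 12 + 17 = 29
Unknown if eligible = 8 + 44 = 52
Top: 80 + 12 = 92
Eligible (known): 80 + 12 + 43 + 29 + 8 = 172
e = 172 / (172 + 29) = 172 / 201 = 0.8557
Estimated eligible among unknowns: 0.8557 × 52 = 44.50
Base: 172 + 44.50 = 216.50
RR4 = 92 / 216.50 = 0.4249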